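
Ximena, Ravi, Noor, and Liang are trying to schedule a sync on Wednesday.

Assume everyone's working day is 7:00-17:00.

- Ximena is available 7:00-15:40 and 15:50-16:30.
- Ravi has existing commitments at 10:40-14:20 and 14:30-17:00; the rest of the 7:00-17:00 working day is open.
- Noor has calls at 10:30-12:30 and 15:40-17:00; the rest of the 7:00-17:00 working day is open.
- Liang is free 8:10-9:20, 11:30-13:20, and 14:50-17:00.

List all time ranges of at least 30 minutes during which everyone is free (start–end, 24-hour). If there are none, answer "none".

Ravi free within 07:00–17:00: 07:00–10:40, 14:20–14:30.
Noor free within 07:00–17:00: 07:00–10:30, 12:30–15:40.
Ximena ∩ Ravi: 07:00–10:40, 14:20–14:30.
Ximena ∩ Ravi ∩ Noor: 07:00–10:30, 14:20–14:30.
Ximena ∩ Ravi ∩ Noor ∩ Liang: 08:10–09:20.
Windows ≥ 30 min: 08:10–09:20.

08:10–09:20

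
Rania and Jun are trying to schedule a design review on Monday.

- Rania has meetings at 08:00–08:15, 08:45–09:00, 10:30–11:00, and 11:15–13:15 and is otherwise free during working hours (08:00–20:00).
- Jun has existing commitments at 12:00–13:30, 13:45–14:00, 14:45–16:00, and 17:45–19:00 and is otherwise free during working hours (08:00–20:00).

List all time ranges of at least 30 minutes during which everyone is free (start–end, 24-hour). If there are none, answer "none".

Rania free within 08:00–20:00: 08:15–08:45, 09:00–10:30, 11:00–11:15, 13:15–20:00.
Jun free within 08:00–20:00: 08:00–12:00, 13:30–13:45, 14:00–14:45, 16:00–17:45, 19:00–20:00.
Rania ∩ Jun: 08:15–08:45, 09:00–10:30, 11:00–11:15, 13:30–13:45, 14:00–14:45, 16:00–17:45, 19:00–20:00.
Windows ≥ 30 min: 08:15–08:45, 09:00–10:30, 14:00–14:45, 16:00–17:45, 19:00–20:00.

08:15–08:45, 09:00–10:30, 14:00–14:45, 16:00–17:45, 19:00–20:00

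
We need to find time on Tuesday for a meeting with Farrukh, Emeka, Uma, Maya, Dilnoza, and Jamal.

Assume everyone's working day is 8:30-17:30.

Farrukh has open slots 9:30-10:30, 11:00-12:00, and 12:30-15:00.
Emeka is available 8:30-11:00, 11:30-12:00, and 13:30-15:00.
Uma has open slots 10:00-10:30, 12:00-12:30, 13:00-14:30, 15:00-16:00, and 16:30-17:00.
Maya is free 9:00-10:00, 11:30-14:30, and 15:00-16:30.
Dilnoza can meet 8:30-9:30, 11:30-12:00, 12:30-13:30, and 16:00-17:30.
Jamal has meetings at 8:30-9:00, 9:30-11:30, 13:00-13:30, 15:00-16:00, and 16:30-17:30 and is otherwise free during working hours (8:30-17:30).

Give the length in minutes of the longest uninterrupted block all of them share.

0 minutes

Jamal free within 08:30–17:30: 09:00–09:30, 11:30–13:00, 13:30–15:00, 16:00–16:30.
Farrukh ∩ Emeka: 09:30–10:30, 11:30–12:00, 13:30–15:00.
Farrukh ∩ Emeka ∩ Uma: 10:00–10:30, 13:30–14:30.
Farrukh ∩ Emeka ∩ Uma ∩ Maya: 13:30–14:30.
Farrukh ∩ Emeka ∩ Uma ∩ Maya ∩ Dilnoza: (none).
Farrukh ∩ Emeka ∩ Uma ∩ Maya ∩ Dilnoza ∩ Jamal: (none).
No common window.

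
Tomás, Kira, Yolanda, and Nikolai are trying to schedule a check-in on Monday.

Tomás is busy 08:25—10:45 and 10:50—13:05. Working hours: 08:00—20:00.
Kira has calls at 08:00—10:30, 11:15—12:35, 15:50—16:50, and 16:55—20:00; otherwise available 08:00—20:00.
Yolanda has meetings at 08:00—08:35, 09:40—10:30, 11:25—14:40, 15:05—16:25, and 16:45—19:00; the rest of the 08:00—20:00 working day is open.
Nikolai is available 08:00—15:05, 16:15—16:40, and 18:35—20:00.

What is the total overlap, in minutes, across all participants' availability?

30 minutes

Tomás free within 08:00–20:00: 08:00–08:25, 10:45–10:50, 13:05–20:00.
Kira free within 08:00–20:00: 10:30–11:15, 12:35–15:50, 16:50–16:55.
Yolanda free within 08:00–20:00: 08:35–09:40, 10:30–11:25, 14:40–15:05, 16:25–16:45, 19:00–20:00.
Tomás ∩ Kira: 10:45–10:50, 13:05–15:50, 16:50–16:55.
Tomás ∩ Kira ∩ Yolanda: 10:45–10:50, 14:40–15:05.
Tomás ∩ Kira ∩ Yolanda ∩ Nikolai: 10:45–10:50, 14:40–15:05.
Total common minutes: 5 + 25 = 30.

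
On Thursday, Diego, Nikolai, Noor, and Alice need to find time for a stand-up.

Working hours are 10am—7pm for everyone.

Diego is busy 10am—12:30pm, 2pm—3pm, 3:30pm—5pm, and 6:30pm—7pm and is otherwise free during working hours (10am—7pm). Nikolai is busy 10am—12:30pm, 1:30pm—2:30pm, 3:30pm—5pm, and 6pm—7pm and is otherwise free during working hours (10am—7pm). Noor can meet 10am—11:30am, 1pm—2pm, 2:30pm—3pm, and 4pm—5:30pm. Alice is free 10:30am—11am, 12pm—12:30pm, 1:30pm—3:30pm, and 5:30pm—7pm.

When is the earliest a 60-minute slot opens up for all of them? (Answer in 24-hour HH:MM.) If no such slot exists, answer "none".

Diego free within 10:00–19:00: 12:30–14:00, 15:00–15:30, 17:00–18:30.
Nikolai free within 10:00–19:00: 12:30–13:30, 14:30–15:30, 17:00–18:00.
Diego ∩ Nikolai: 12:30–13:30, 15:00–15:30, 17:00–18:00.
Diego ∩ Nikolai ∩ Noor: 13:00–13:30, 17:00–17:30.
Diego ∩ Nikolai ∩ Noor ∩ Alice: (none).
Windows ≥ 60 min: (none).

none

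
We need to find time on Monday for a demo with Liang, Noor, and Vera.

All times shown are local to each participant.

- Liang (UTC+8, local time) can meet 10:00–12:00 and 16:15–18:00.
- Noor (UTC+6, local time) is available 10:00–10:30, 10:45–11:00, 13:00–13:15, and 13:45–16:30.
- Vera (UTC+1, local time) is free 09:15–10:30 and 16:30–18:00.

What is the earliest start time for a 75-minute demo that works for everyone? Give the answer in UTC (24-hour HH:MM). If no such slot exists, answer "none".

Liang → UTC: 02:00–04:00, 08:15–10:00.
Noor → UTC: 04:00–04:30, 04:45–05:00, 07:00–07:15, 07:45–10:30.
Vera → UTC: 08:15–09:30, 15:30–17:00.
Liang ∩ Noor: 08:15–10:00.
Liang ∩ Noor ∩ Vera: 08:15–09:30.
Windows ≥ 75 min: 08:15–09:30.
Earliest such window starts at 08:15.

08:15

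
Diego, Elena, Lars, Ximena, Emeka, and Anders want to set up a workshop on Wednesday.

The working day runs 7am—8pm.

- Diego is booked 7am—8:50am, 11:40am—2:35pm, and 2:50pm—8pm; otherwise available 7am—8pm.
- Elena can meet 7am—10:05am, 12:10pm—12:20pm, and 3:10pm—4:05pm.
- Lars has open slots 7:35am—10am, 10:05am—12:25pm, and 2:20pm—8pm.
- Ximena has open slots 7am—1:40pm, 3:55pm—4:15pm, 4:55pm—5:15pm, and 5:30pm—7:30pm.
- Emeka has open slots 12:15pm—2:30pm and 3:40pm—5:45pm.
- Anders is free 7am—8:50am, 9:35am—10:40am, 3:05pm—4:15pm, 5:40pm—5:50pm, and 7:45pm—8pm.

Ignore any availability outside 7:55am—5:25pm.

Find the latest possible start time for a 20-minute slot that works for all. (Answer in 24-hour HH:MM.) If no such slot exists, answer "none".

none

Diego free within 07:00–20:00: 08:50–11:40, 14:35–14:50.
Diego ∩ Elena: 08:50–10:05.
Diego ∩ Elena ∩ Lars: 08:50–10:00.
Diego ∩ Elena ∩ Lars ∩ Ximena: 08:50–10:00.
Diego ∩ Elena ∩ Lars ∩ Ximena ∩ Emeka: (none).
Diego ∩ Elena ∩ Lars ∩ Ximena ∩ Emeka ∩ Anders: (none).
Restricted to 07:55–17:25: (none).
Windows ≥ 20 min: (none).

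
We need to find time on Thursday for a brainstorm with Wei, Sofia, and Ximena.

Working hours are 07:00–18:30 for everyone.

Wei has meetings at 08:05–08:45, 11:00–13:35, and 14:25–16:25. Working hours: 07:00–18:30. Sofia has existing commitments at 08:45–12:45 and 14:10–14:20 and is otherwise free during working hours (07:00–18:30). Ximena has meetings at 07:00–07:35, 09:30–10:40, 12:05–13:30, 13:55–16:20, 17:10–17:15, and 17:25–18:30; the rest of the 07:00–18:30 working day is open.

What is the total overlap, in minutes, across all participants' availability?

105 minutes

Wei free within 07:00–18:30: 07:00–08:05, 08:45–11:00, 13:35–14:25, 16:25–18:30.
Sofia free within 07:00–18:30: 07:00–08:45, 12:45–14:10, 14:20–18:30.
Ximena free within 07:00–18:30: 07:35–09:30, 10:40–12:05, 13:30–13:55, 16:20–17:10, 17:15–17:25.
Wei ∩ Sofia: 07:00–08:05, 13:35–14:10, 14:20–14:25, 16:25–18:30.
Wei ∩ Sofia ∩ Ximena: 07:35–08:05, 13:35–13:55, 16:25–17:10, 17:15–17:25.
Total common minutes: 30 + 20 + 45 + 10 = 105.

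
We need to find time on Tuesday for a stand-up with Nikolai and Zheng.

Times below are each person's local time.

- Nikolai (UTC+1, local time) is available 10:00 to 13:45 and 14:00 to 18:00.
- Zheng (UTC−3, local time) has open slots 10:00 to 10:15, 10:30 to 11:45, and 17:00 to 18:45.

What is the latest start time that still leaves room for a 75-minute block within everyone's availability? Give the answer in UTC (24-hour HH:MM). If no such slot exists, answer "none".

Nikolai → UTC: 09:00–12:45, 13:00–17:00.
Zheng → UTC: 13:00–13:15, 13:30–14:45, 20:00–21:45.
Nikolai ∩ Zheng: 13:00–13:15, 13:30–14:45.
Windows ≥ 75 min: 13:30–14:45.
Latest start in the last window 13:30–14:45 is 14:45 − 75 min = 13:30.

13:30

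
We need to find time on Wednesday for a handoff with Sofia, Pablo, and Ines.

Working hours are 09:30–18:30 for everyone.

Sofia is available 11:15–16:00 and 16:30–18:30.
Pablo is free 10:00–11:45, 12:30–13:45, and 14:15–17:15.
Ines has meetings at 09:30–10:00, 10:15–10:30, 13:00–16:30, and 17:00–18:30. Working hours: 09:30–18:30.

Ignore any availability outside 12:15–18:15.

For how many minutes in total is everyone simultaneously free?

Ines free within 09:30–18:30: 10:00–10:15, 10:30–13:00, 16:30–17:00.
Sofia ∩ Pablo: 11:15–11:45, 12:30–13:45, 14:15–16:00, 16:30–17:15.
Sofia ∩ Pablo ∩ Ines: 11:15–11:45, 12:30–13:00, 16:30–17:00.
Restricted to 12:15–18:15: 12:30–13:00, 16:30–17:00.
Total common minutes: 30 + 30 = 60.

60 minutes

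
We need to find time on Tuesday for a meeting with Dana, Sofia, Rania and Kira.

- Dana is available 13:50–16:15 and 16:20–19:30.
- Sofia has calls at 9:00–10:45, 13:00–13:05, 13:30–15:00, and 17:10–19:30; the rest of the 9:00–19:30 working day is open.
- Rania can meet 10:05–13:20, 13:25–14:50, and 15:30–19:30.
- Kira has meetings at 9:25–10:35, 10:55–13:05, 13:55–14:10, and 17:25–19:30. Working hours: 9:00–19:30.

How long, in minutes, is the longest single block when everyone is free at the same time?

Sofia free within 09:00–19:30: 10:45–13:00, 13:05–13:30, 15:00–17:10.
Kira free within 09:00–19:30: 09:00–09:25, 10:35–10:55, 13:05–13:55, 14:10–17:25.
Dana ∩ Sofia: 15:00–16:15, 16:20–17:10.
Dana ∩ Sofia ∩ Rania: 15:30–16:15, 16:20–17:10.
Dana ∩ Sofia ∩ Rania ∩ Kira: 15:30–16:15, 16:20–17:10.
Common window lengths: 45, 50 min; longest is 50.

50 minutes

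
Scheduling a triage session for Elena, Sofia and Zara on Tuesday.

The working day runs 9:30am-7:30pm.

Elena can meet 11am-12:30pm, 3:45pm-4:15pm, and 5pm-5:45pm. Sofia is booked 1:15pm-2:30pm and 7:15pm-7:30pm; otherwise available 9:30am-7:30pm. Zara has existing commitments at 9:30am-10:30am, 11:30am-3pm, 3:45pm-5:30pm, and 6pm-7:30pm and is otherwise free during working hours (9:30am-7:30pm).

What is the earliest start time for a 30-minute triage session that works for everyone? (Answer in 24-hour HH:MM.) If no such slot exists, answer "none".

Sofia free within 09:30–19:30: 09:30–13:15, 14:30–19:15.
Zara free within 09:30–19:30: 10:30–11:30, 15:00–15:45, 17:30–18:00.
Elena ∩ Sofia: 11:00–12:30, 15:45–16:15, 17:00–17:45.
Elena ∩ Sofia ∩ Zara: 11:00–11:30, 17:30–17:45.
Windows ≥ 30 min: 11:00–11:30.
Earliest such window starts at 11:00.

11:00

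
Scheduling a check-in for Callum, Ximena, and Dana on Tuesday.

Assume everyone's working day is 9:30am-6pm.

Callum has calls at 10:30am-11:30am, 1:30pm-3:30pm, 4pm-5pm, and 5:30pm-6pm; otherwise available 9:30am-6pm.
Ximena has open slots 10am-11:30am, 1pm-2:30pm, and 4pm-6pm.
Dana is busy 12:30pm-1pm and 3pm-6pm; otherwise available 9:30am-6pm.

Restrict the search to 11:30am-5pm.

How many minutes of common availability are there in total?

30 minutes

Callum free within 09:30–18:00: 09:30–10:30, 11:30–13:30, 15:30–16:00, 17:00–17:30.
Dana free within 09:30–18:00: 09:30–12:30, 13:00–15:00.
Callum ∩ Ximena: 10:00–10:30, 13:00–13:30, 17:00–17:30.
Callum ∩ Ximena ∩ Dana: 10:00–10:30, 13:00–13:30.
Restricted to 11:30–17:00: 13:00–13:30.
Total common minutes: 30.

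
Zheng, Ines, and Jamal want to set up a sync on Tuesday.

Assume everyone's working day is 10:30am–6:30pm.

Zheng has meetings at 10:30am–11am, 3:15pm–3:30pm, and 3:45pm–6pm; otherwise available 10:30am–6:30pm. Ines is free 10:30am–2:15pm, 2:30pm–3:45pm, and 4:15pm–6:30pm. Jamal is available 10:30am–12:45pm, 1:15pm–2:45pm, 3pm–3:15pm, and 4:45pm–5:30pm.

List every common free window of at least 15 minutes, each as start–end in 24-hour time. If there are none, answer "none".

Zheng free within 10:30–18:30: 11:00–15:15, 15:30–15:45, 18:00–18:30.
Zheng ∩ Ines: 11:00–14:15, 14:30–15:15, 15:30–15:45, 18:00–18:30.
Zheng ∩ Ines ∩ Jamal: 11:00–12:45, 13:15–14:15, 14:30–14:45, 15:00–15:15.
Windows ≥ 15 min: 11:00–12:45, 13:15–14:15, 14:30–14:45, 15:00–15:15.

11:00–12:45, 13:15–14:15, 14:30–14:45, 15:00–15:15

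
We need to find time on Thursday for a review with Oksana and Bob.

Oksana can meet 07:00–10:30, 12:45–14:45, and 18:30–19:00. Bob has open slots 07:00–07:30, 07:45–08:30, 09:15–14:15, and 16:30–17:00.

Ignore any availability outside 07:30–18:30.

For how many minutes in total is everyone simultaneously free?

Oksana ∩ Bob: 07:00–07:30, 07:45–08:30, 09:15–10:30, 12:45–14:15.
Restricted to 07:30–18:30: 07:45–08:30, 09:15–10:30, 12:45–14:15.
Total common minutes: 45 + 75 + 90 = 210.

210 minutes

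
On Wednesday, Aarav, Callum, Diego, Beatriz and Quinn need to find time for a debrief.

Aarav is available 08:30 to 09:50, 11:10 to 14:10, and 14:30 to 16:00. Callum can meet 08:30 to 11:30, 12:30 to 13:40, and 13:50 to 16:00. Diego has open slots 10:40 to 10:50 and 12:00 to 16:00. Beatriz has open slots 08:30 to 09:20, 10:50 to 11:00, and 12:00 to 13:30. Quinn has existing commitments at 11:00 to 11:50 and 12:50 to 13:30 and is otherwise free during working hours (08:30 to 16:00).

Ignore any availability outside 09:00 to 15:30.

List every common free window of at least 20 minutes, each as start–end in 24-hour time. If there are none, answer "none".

Quinn free within 08:30–16:00: 08:30–11:00, 11:50–12:50, 13:30–16:00.
Aarav ∩ Callum: 08:30–09:50, 11:10–11:30, 12:30–13:40, 13:50–14:10, 14:30–16:00.
Aarav ∩ Callum ∩ Diego: 12:30–13:40, 13:50–14:10, 14:30–16:00.
Aarav ∩ Callum ∩ Diego ∩ Beatriz: 12:30–13:30.
Aarav ∩ Callum ∩ Diego ∩ Beatriz ∩ Quinn: 12:30–12:50.
Restricted to 09:00–15:30: 12:30–12:50.
Windows ≥ 20 min: 12:30–12:50.

12:30–12:50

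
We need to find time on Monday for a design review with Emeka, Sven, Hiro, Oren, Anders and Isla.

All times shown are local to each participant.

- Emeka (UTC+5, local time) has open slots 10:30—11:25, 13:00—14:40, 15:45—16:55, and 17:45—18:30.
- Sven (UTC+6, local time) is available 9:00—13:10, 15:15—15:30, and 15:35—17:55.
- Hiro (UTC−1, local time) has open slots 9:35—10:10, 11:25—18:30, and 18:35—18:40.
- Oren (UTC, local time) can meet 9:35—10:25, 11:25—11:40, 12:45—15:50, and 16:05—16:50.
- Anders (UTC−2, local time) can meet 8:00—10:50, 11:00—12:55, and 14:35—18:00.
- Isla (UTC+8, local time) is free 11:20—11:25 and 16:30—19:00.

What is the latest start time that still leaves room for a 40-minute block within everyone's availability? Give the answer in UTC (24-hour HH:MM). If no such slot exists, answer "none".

Emeka → UTC: 05:30–06:25, 08:00–09:40, 10:45–11:55, 12:45–13:30.
Sven → UTC: 03:00–07:10, 09:15–09:30, 09:35–11:55.
Hiro → UTC: 10:35–11:10, 12:25–19:30, 19:35–19:40.
Oren → UTC: 09:35–10:25, 11:25–11:40, 12:45–15:50, 16:05–16:50.
Anders → UTC: 10:00–12:50, 13:00–14:55, 16:35–20:00.
Isla → UTC: 03:20–03:25, 08:30–11:00.
Emeka ∩ Sven: 05:30–06:25, 09:15–09:30, 09:35–09:40, 10:45–11:55.
Emeka ∩ Sven ∩ Hiro: 10:45–11:10.
Emeka ∩ Sven ∩ Hiro ∩ Oren: (none).
Emeka ∩ Sven ∩ Hiro ∩ Oren ∩ Anders: (none).
Emeka ∩ Sven ∩ Hiro ∩ Oren ∩ Anders ∩ Isla: (none).
Windows ≥ 40 min: (none).

none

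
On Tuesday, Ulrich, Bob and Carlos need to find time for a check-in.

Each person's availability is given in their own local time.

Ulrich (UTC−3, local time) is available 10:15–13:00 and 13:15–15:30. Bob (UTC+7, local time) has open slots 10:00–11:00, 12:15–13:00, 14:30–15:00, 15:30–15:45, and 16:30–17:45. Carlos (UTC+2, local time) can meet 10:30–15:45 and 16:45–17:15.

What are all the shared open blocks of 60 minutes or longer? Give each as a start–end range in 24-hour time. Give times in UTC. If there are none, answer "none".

Ulrich → UTC: 13:15–16:00, 16:15–18:30.
Bob → UTC: 03:00–04:00, 05:15–06:00, 07:30–08:00, 08:30–08:45, 09:30–10:45.
Carlos → UTC: 08:30–13:45, 14:45–15:15.
Ulrich ∩ Bob: (none).
Ulrich ∩ Bob ∩ Carlos: (none).
Windows ≥ 60 min: (none).

none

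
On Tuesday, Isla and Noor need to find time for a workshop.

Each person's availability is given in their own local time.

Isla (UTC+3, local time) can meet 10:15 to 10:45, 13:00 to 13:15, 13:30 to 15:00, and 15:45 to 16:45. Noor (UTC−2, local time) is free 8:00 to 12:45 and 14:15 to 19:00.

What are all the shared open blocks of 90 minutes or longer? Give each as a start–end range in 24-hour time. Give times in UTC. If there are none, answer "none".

10:30–12:00

Isla → UTC: 07:15–07:45, 10:00–10:15, 10:30–12:00, 12:45–13:45.
Noor → UTC: 10:00–14:45, 16:15–21:00.
Isla ∩ Noor: 10:00–10:15, 10:30–12:00, 12:45–13:45.
Windows ≥ 90 min: 10:30–12:00.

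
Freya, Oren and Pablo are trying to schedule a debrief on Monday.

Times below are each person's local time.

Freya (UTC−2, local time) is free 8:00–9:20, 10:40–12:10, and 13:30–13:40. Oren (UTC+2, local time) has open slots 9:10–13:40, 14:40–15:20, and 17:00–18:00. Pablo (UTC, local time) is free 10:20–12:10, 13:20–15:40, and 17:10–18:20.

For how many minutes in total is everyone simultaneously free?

70 minutes

Freya → UTC: 10:00–11:20, 12:40–14:10, 15:30–15:40.
Oren → UTC: 07:10–11:40, 12:40–13:20, 15:00–16:00.
Pablo → UTC: 10:20–12:10, 13:20–15:40, 17:10–18:20.
Freya ∩ Oren: 10:00–11:20, 12:40–13:20, 15:30–15:40.
Freya ∩ Oren ∩ Pablo: 10:20–11:20, 15:30–15:40.
Total common minutes: 60 + 10 = 70.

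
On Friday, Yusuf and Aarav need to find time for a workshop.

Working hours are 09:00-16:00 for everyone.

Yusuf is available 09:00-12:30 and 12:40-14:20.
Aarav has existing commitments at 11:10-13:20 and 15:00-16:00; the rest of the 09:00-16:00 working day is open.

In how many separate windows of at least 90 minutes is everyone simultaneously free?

1

Aarav free within 09:00–16:00: 09:00–11:10, 13:20–15:00.
Yusuf ∩ Aarav: 09:00–11:10, 13:20–14:20.
Windows ≥ 90 min: 09:00–11:10.
That's 1 window.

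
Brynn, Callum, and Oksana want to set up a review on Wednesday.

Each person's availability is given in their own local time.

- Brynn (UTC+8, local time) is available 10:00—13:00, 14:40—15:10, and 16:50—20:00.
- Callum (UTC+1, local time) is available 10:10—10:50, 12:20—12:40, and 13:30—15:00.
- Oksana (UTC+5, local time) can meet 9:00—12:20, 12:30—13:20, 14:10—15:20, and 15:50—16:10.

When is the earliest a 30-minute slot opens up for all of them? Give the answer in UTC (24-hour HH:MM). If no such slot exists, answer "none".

Brynn → UTC: 02:00–05:00, 06:40–07:10, 08:50–12:00.
Callum → UTC: 09:10–09:50, 11:20–11:40, 12:30–14:00.
Oksana → UTC: 04:00–07:20, 07:30–08:20, 09:10–10:20, 10:50–11:10.
Brynn ∩ Callum: 09:10–09:50, 11:20–11:40.
Brynn ∩ Callum ∩ Oksana: 09:10–09:50.
Windows ≥ 30 min: 09:10–09:50.
Earliest such window starts at 09:10.

09:10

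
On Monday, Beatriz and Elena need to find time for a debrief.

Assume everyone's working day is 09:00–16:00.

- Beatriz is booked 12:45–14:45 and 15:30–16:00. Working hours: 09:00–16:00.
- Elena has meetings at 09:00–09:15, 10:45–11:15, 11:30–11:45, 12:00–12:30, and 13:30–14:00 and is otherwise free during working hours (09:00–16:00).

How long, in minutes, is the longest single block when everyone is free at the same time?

90 minutes

Beatriz free within 09:00–16:00: 09:00–12:45, 14:45–15:30.
Elena free within 09:00–16:00: 09:15–10:45, 11:15–11:30, 11:45–12:00, 12:30–13:30, 14:00–16:00.
Beatriz ∩ Elena: 09:15–10:45, 11:15–11:30, 11:45–12:00, 12:30–12:45, 14:45–15:30.
Common window lengths: 90, 15, 15, 15, 45 min; longest is 90.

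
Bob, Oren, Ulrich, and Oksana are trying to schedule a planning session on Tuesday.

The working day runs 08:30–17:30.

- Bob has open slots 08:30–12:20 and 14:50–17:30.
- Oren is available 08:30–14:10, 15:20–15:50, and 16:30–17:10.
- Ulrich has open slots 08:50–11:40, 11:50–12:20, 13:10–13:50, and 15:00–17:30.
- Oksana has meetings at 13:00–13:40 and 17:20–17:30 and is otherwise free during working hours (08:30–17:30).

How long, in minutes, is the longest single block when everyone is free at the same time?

Oksana free within 08:30–17:30: 08:30–13:00, 13:40–17:20.
Bob ∩ Oren: 08:30–12:20, 15:20–15:50, 16:30–17:10.
Bob ∩ Oren ∩ Ulrich: 08:50–11:40, 11:50–12:20, 15:20–15:50, 16:30–17:10.
Bob ∩ Oren ∩ Ulrich ∩ Oksana: 08:50–11:40, 11:50–12:20, 15:20–15:50, 16:30–17:10.
Common window lengths: 170, 30, 30, 40 min; longest is 170.

170 minutes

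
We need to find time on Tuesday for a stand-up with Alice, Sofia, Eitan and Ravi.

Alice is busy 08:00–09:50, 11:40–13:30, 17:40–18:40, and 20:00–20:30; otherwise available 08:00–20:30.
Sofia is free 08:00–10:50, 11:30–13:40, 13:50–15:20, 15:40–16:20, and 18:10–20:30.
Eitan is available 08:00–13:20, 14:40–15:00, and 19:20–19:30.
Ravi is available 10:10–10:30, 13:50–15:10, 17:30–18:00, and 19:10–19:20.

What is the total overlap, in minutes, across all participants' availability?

40 minutes

Alice free within 08:00–20:30: 09:50–11:40, 13:30–17:40, 18:40–20:00.
Alice ∩ Sofia: 09:50–10:50, 11:30–11:40, 13:30–13:40, 13:50–15:20, 15:40–16:20, 18:40–20:00.
Alice ∩ Sofia ∩ Eitan: 09:50–10:50, 11:30–11:40, 14:40–15:00, 19:20–19:30.
Alice ∩ Sofia ∩ Eitan ∩ Ravi: 10:10–10:30, 14:40–15:00.
Total common minutes: 20 + 20 = 40.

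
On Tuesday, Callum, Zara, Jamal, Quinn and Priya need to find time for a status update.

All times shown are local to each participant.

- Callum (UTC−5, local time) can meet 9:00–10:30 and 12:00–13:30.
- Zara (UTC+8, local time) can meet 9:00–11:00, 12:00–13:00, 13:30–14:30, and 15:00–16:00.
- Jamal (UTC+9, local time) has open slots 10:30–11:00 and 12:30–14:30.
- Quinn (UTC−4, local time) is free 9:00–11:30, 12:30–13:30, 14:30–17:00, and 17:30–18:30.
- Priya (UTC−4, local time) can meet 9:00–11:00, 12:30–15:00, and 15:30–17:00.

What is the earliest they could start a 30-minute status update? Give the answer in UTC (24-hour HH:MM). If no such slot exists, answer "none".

none

Callum → UTC: 14:00–15:30, 17:00–18:30.
Zara → UTC: 01:00–03:00, 04:00–05:00, 05:30–06:30, 07:00–08:00.
Jamal → UTC: 01:30–02:00, 03:30–05:30.
Quinn → UTC: 13:00–15:30, 16:30–17:30, 18:30–21:00, 21:30–22:30.
Priya → UTC: 13:00–15:00, 16:30–19:00, 19:30–21:00.
Callum ∩ Zara: (none).
Callum ∩ Zara ∩ Jamal: (none).
Callum ∩ Zara ∩ Jamal ∩ Quinn: (none).
Callum ∩ Zara ∩ Jamal ∩ Quinn ∩ Priya: (none).
Windows ≥ 30 min: (none).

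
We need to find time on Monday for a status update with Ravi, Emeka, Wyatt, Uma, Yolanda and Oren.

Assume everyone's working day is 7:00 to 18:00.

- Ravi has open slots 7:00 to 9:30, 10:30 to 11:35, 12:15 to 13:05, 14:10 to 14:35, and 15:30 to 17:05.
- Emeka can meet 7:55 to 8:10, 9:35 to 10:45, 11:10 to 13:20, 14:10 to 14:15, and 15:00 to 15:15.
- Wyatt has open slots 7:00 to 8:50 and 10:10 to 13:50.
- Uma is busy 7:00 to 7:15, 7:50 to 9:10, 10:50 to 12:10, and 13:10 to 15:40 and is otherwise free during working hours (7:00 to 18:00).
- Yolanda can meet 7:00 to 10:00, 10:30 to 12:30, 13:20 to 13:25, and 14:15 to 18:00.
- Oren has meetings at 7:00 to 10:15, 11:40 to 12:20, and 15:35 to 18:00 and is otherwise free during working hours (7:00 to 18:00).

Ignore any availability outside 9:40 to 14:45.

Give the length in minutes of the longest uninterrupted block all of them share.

Uma free within 07:00–18:00: 07:15–07:50, 09:10–10:50, 12:10–13:10, 15:40–18:00.
Oren free within 07:00–18:00: 10:15–11:40, 12:20–15:35.
Ravi ∩ Emeka: 07:55–08:10, 10:30–10:45, 11:10–11:35, 12:15–13:05, 14:10–14:15.
Ravi ∩ Emeka ∩ Wyatt: 07:55–08:10, 10:30–10:45, 11:10–11:35, 12:15–13:05.
Ravi ∩ Emeka ∩ Wyatt ∩ Uma: 10:30–10:45, 12:15–13:05.
Ravi ∩ Emeka ∩ Wyatt ∩ Uma ∩ Yolanda: 10:30–10:45, 12:15–12:30.
Ravi ∩ Emeka ∩ Wyatt ∩ Uma ∩ Yolanda ∩ Oren: 10:30–10:45, 12:20–12:30.
Restricted to 09:40–14:45: 10:30–10:45, 12:20–12:30.
Common window lengths: 15, 10 min; longest is 15.

15 minutes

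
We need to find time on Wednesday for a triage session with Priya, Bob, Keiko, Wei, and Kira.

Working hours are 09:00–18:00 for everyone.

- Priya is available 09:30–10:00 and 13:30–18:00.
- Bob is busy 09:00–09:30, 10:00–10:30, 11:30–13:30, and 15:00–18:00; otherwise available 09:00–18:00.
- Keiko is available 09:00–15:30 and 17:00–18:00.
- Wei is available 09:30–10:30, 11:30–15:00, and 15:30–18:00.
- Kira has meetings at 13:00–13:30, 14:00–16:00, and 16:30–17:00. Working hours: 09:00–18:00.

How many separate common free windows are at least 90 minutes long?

Bob free within 09:00–18:00: 09:30–10:00, 10:30–11:30, 13:30–15:00.
Kira free within 09:00–18:00: 09:00–13:00, 13:30–14:00, 16:00–16:30, 17:00–18:00.
Priya ∩ Bob: 09:30–10:00, 13:30–15:00.
Priya ∩ Bob ∩ Keiko: 09:30–10:00, 13:30–15:00.
Priya ∩ Bob ∩ Keiko ∩ Wei: 09:30–10:00, 13:30–15:00.
Priya ∩ Bob ∩ Keiko ∩ Wei ∩ Kira: 09:30–10:00, 13:30–14:00.
Windows ≥ 90 min: (none).
That's 0 windows.

0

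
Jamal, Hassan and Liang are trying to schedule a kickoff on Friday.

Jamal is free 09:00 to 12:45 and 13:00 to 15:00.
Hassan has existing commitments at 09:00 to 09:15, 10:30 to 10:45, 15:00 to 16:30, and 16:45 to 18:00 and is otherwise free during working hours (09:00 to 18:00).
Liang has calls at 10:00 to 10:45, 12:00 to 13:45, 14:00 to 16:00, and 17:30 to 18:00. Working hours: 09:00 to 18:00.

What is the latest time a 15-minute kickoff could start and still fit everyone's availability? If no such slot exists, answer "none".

13:45

Hassan free within 09:00–18:00: 09:15–10:30, 10:45–15:00, 16:30–16:45.
Liang free within 09:00–18:00: 09:00–10:00, 10:45–12:00, 13:45–14:00, 16:00–17:30.
Jamal ∩ Hassan: 09:15–10:30, 10:45–12:45, 13:00–15:00.
Jamal ∩ Hassan ∩ Liang: 09:15–10:00, 10:45–12:00, 13:45–14:00.
Windows ≥ 15 min: 09:15–10:00, 10:45–12:00, 13:45–14:00.
Latest start in the last window 13:45–14:00 is 14:00 − 15 min = 13:45.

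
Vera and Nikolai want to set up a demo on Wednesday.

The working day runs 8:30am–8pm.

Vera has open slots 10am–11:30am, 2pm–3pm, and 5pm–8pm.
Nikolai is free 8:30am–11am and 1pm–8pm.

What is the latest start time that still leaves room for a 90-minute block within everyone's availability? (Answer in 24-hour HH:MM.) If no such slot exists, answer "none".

Vera ∩ Nikolai: 10:00–11:00, 14:00–15:00, 17:00–20:00.
Windows ≥ 90 min: 17:00–20:00.
Latest start in the last window 17:00–20:00 is 20:00 − 90 min = 18:30.

18:30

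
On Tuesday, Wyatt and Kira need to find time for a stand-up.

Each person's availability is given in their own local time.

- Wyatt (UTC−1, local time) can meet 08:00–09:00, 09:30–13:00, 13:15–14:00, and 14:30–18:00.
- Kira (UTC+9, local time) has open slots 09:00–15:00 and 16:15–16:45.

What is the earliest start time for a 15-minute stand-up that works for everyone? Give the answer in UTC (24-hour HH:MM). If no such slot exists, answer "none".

Wyatt → UTC: 09:00–10:00, 10:30–14:00, 14:15–15:00, 15:30–19:00.
Kira → UTC: 00:00–06:00, 07:15–07:45.
Wyatt ∩ Kira: (none).
Windows ≥ 15 min: (none).

none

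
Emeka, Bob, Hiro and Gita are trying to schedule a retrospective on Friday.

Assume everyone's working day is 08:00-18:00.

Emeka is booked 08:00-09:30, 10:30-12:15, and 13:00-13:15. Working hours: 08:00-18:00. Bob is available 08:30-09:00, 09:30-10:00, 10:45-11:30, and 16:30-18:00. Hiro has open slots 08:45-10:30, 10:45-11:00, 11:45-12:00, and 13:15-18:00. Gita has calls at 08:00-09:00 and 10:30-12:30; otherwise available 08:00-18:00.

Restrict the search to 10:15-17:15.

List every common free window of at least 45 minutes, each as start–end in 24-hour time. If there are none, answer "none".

Emeka free within 08:00–18:00: 09:30–10:30, 12:15–13:00, 13:15–18:00.
Gita free within 08:00–18:00: 09:00–10:30, 12:30–18:00.
Emeka ∩ Bob: 09:30–10:00, 16:30–18:00.
Emeka ∩ Bob ∩ Hiro: 09:30–10:00, 16:30–18:00.
Emeka ∩ Bob ∩ Hiro ∩ Gita: 09:30–10:00, 16:30–18:00.
Restricted to 10:15–17:15: 16:30–17:15.
Windows ≥ 45 min: 16:30–17:15.

16:30–17:15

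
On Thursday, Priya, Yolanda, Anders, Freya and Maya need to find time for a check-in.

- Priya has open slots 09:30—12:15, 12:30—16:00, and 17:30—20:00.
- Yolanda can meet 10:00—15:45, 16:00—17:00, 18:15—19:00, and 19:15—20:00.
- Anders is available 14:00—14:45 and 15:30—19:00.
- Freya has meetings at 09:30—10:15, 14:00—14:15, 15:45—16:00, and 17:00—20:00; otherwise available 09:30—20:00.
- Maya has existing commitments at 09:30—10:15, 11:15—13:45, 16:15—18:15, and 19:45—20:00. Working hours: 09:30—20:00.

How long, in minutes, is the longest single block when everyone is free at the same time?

Freya free within 09:30–20:00: 10:15–14:00, 14:15–15:45, 16:00–17:00.
Maya free within 09:30–20:00: 10:15–11:15, 13:45–16:15, 18:15–19:45.
Priya ∩ Yolanda: 10:00–12:15, 12:30–15:45, 18:15–19:00, 19:15–20:00.
Priya ∩ Yolanda ∩ Anders: 14:00–14:45, 15:30–15:45, 18:15–19:00.
Priya ∩ Yolanda ∩ Anders ∩ Freya: 14:15–14:45, 15:30–15:45.
Priya ∩ Yolanda ∩ Anders ∩ Freya ∩ Maya: 14:15–14:45, 15:30–15:45.
Common window lengths: 30, 15 min; longest is 30.

30 minutes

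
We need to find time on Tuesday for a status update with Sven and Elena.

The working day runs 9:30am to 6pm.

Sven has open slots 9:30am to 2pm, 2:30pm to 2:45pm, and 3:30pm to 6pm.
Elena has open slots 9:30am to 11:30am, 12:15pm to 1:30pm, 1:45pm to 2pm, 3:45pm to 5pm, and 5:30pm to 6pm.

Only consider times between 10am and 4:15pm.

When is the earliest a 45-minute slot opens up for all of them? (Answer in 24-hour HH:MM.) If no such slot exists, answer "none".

Sven ∩ Elena: 09:30–11:30, 12:15–13:30, 13:45–14:00, 15:45–17:00, 17:30–18:00.
Restricted to 10:00–16:15: 10:00–11:30, 12:15–13:30, 13:45–14:00, 15:45–16:15.
Windows ≥ 45 min: 10:00–11:30, 12:15–13:30.
Earliest such window starts at 10:00.

10:00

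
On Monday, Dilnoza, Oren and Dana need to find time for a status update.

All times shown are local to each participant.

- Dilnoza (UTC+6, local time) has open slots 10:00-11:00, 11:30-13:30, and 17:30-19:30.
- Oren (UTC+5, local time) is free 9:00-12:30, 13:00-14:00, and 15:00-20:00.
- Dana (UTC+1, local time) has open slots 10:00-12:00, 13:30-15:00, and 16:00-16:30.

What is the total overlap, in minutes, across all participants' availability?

60 minutes

Dilnoza → UTC: 04:00–05:00, 05:30–07:30, 11:30–13:30.
Oren → UTC: 04:00–07:30, 08:00–09:00, 10:00–15:00.
Dana → UTC: 09:00–11:00, 12:30–14:00, 15:00–15:30.
Dilnoza ∩ Oren: 04:00–05:00, 05:30–07:30, 11:30–13:30.
Dilnoza ∩ Oren ∩ Dana: 12:30–13:30.
Total common minutes: 60.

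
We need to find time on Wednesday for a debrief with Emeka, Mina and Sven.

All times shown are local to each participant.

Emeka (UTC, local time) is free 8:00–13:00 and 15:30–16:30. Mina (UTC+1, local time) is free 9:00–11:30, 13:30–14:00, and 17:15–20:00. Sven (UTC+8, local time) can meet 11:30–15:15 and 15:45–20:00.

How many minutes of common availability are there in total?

Emeka → UTC: 08:00–13:00, 15:30–16:30.
Mina → UTC: 08:00–10:30, 12:30–13:00, 16:15–19:00.
Sven → UTC: 03:30–07:15, 07:45–12:00.
Emeka ∩ Mina: 08:00–10:30, 12:30–13:00, 16:15–16:30.
Emeka ∩ Mina ∩ Sven: 08:00–10:30.
Total common minutes: 150.

150 minutes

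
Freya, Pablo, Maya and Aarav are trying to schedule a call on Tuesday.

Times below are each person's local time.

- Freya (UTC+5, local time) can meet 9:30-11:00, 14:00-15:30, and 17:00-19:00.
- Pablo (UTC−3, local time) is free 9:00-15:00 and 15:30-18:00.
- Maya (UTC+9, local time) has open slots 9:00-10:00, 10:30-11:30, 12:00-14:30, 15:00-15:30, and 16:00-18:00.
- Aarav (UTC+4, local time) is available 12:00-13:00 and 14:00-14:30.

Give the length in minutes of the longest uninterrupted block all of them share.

0 minutes

Freya → UTC: 04:30–06:00, 09:00–10:30, 12:00–14:00.
Pablo → UTC: 12:00–18:00, 18:30–21:00.
Maya → UTC: 00:00–01:00, 01:30–02:30, 03:00–05:30, 06:00–06:30, 07:00–09:00.
Aarav → UTC: 08:00–09:00, 10:00–10:30.
Freya ∩ Pablo: 12:00–14:00.
Freya ∩ Pablo ∩ Maya: (none).
Freya ∩ Pablo ∩ Maya ∩ Aarav: (none).
No common window.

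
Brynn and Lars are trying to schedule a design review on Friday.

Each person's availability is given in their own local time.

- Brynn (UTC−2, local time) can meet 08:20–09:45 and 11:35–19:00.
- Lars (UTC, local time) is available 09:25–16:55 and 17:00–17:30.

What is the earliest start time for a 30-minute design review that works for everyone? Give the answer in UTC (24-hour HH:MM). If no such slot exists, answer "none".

Brynn → UTC: 10:20–11:45, 13:35–21:00.
Lars → UTC: 09:25–16:55, 17:00–17:30.
Brynn ∩ Lars: 10:20–11:45, 13:35–16:55, 17:00–17:30.
Windows ≥ 30 min: 10:20–11:45, 13:35–16:55, 17:00–17:30.
Earliest such window starts at 10:20.

10:20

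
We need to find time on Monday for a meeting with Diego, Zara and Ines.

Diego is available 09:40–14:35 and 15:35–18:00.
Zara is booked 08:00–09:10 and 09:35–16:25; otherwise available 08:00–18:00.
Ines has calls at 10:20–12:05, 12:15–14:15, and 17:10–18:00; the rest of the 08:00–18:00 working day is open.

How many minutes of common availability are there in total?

45 minutes

Zara free within 08:00–18:00: 09:10–09:35, 16:25–18:00.
Ines free within 08:00–18:00: 08:00–10:20, 12:05–12:15, 14:15–17:10.
Diego ∩ Zara: 16:25–18:00.
Diego ∩ Zara ∩ Ines: 16:25–17:10.
Total common minutes: 45.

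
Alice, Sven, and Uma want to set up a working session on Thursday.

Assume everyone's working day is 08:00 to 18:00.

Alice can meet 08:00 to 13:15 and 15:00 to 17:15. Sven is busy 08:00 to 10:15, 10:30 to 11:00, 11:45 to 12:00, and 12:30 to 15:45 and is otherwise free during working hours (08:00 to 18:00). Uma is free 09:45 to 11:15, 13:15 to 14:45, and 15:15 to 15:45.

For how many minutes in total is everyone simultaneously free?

Sven free within 08:00–18:00: 10:15–10:30, 11:00–11:45, 12:00–12:30, 15:45–18:00.
Alice ∩ Sven: 10:15–10:30, 11:00–11:45, 12:00–12:30, 15:45–17:15.
Alice ∩ Sven ∩ Uma: 10:15–10:30, 11:00–11:15.
Total common minutes: 15 + 15 = 30.

30 minutes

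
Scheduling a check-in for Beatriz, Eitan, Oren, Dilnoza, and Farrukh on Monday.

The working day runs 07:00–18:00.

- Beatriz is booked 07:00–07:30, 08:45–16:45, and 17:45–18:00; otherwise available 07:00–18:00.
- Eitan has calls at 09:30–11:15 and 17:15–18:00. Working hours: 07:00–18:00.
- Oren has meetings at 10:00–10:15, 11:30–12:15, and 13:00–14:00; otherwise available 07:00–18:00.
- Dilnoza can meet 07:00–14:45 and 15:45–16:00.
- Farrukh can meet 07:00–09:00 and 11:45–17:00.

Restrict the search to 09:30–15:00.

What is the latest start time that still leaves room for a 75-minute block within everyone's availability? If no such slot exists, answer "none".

none

Beatriz free within 07:00–18:00: 07:30–08:45, 16:45–17:45.
Eitan free within 07:00–18:00: 07:00–09:30, 11:15–17:15.
Oren free within 07:00–18:00: 07:00–10:00, 10:15–11:30, 12:15–13:00, 14:00–18:00.
Beatriz ∩ Eitan: 07:30–08:45, 16:45–17:15.
Beatriz ∩ Eitan ∩ Oren: 07:30–08:45, 16:45–17:15.
Beatriz ∩ Eitan ∩ Oren ∩ Dilnoza: 07:30–08:45.
Beatriz ∩ Eitan ∩ Oren ∩ Dilnoza ∩ Farrukh: 07:30–08:45.
Restricted to 09:30–15:00: (none).
Windows ≥ 75 min: (none).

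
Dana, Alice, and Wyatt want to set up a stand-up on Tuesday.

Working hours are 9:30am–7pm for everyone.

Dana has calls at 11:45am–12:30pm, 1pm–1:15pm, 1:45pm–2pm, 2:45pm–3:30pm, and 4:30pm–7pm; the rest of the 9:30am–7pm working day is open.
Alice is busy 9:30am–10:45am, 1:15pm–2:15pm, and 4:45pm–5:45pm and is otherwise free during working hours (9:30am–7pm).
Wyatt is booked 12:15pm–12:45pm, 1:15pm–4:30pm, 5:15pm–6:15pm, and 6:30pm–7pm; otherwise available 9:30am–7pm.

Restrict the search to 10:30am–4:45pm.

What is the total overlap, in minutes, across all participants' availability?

Dana free within 09:30–19:00: 09:30–11:45, 12:30–13:00, 13:15–13:45, 14:00–14:45, 15:30–16:30.
Alice free within 09:30–19:00: 10:45–13:15, 14:15–16:45, 17:45–19:00.
Wyatt free within 09:30–19:00: 09:30–12:15, 12:45–13:15, 16:30–17:15, 18:15–18:30.
Dana ∩ Alice: 10:45–11:45, 12:30–13:00, 14:15–14:45, 15:30–16:30.
Dana ∩ Alice ∩ Wyatt: 10:45–11:45, 12:45–13:00.
Restricted to 10:30–16:45: 10:45–11:45, 12:45–13:00.
Total common minutes: 60 + 15 = 75.

75 minutes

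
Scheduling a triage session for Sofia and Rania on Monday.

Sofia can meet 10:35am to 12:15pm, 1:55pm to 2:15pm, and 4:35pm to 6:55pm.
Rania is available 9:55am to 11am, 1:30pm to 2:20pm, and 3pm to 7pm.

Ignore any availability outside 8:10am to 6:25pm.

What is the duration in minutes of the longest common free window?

Sofia ∩ Rania: 10:35–11:00, 13:55–14:15, 16:35–18:55.
Restricted to 08:10–18:25: 10:35–11:00, 13:55–14:15, 16:35–18:25.
Common window lengths: 25, 20, 110 min; longest is 110.

110 minutes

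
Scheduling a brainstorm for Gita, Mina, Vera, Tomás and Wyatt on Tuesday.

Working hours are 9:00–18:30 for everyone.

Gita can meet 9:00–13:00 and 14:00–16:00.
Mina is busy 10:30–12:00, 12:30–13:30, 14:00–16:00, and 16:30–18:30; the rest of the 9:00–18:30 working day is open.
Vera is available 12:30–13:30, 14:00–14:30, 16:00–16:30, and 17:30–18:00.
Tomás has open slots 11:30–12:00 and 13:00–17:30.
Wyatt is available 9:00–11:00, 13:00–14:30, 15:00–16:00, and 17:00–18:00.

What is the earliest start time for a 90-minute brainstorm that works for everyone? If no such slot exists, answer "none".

none

Mina free within 09:00–18:30: 09:00–10:30, 12:00–12:30, 13:30–14:00, 16:00–16:30.
Gita ∩ Mina: 09:00–10:30, 12:00–12:30.
Gita ∩ Mina ∩ Vera: (none).
Gita ∩ Mina ∩ Vera ∩ Tomás: (none).
Gita ∩ Mina ∩ Vera ∩ Tomás ∩ Wyatt: (none).
Windows ≥ 90 min: (none).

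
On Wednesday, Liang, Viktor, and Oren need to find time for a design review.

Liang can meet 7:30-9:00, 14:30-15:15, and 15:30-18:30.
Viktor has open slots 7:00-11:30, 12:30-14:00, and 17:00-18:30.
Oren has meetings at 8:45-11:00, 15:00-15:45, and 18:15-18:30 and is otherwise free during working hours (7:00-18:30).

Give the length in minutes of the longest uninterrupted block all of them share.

Oren free within 07:00–18:30: 07:00–08:45, 11:00–15:00, 15:45–18:15.
Liang ∩ Viktor: 07:30–09:00, 17:00–18:30.
Liang ∩ Viktor ∩ Oren: 07:30–08:45, 17:00–18:15.
Common window lengths: 75, 75 min; longest is 75.

75 minutes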